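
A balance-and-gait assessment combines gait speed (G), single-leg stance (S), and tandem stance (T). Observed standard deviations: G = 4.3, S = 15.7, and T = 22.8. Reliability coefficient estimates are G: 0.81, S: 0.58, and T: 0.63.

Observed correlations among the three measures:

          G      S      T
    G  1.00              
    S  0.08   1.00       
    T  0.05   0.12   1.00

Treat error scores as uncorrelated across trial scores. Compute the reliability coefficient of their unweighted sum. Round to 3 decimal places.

0.664

Var(G+S+T) = 4.3² + 15.7² + 22.8² + 2·[4.3·15.7·0.08 + 4.3·22.8·0.05 + 15.7·22.8·0.12] = 784.82 + 106.516 = 891.336.
Because errors are independent across components, Cov(Tᵢ,Tⱼ) = Cov(Xᵢ,Xⱼ); the off-diagonal part of the true-score variance is the same as above.
True-score variance = [4.3²·0.81 + 15.7²·0.58 + 22.8²·0.63] + 106.516 = 485.44 + 106.516 = 591.956.
Reliability = 591.956 / 891.336 = 0.664.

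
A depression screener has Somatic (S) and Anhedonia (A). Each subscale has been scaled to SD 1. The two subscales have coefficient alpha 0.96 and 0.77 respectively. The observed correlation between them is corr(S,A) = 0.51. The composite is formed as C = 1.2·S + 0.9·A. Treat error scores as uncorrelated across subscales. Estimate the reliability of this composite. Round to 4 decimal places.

0.9272

Var(C) = 1.2² + 0.9² + 2·[1.08·0.51] = 2.25 + 1.1016 = 3.3516.
With uncorrelated errors the cross-covariances are all true-score covariance, so they carry over unchanged; only the diagonal terms shrink to ρᵢσᵢ².
True-score variance = [1.2²·0.96 + 0.9²·0.77] + 1.1016 = 2.0061 + 1.1016 = 3.1077.
Reliability = 3.1077 / 3.3516 = 0.9272.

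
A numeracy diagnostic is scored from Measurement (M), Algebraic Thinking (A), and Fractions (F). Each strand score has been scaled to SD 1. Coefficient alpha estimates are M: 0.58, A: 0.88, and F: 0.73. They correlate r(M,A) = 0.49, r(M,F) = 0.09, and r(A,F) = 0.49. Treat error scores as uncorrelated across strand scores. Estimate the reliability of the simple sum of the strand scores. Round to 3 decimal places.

Var(M+A+F) = 3 + 2·[0.49 + 0.09 + 0.49] = 3 + 2.14 = 5.14.
Under uncorrelated errors the observed covariances equal the true-score covariances, so only the own-variance terms attenuate.
True-score variance = [0.58 + 0.88 + 0.73] + 2.14 = 2.19 + 2.14 = 4.33.
Reliability = 4.33 / 5.14 = 0.842.

0.842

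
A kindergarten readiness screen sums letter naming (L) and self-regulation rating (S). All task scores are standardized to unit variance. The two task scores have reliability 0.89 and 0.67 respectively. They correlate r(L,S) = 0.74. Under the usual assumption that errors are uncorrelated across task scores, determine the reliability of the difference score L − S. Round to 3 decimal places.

Var(L−S) = 1 + 1 − 2·0.74 = 2 − 1.48 = 0.52.
Because errors are independent across components, Cov(Tᵢ,Tⱼ) = Cov(Xᵢ,Xⱼ); the off-diagonal part of the true-score variance is the same as above.
True-score variance = [0.89 + 0.67] − 1.48 = 1.56 − 1.48 = 0.08.
Reliability = 0.08 / 0.52 = 0.154.

0.154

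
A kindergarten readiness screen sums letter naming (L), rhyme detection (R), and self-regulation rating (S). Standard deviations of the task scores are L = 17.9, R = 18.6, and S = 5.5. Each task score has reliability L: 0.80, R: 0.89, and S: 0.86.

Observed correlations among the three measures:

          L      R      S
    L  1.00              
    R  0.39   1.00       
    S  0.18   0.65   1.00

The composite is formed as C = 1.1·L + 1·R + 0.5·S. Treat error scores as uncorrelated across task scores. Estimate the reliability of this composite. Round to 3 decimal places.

0.895

Var(C) = 1.1²·17.9² + 18.6² + 0.5²·5.5² + 2·[1.1·17.9·18.6·0.39 + 0.55·17.9·5.5·0.18 + 0.5·18.6·5.5·0.65] = 741.219 + 371.651 = 1112.87.
With uncorrelated errors the cross-covariances are all true-score covariance, so they carry over unchanged; only the diagonal terms shrink to ρᵢσᵢ².
True-score variance = [1.1²·17.9²·0.80 + 18.6²·0.89 + 0.5²·5.5²·0.86] + 371.651 = 624.565 + 371.651 = 996.216.
Reliability = 996.216 / 1112.87 = 0.895.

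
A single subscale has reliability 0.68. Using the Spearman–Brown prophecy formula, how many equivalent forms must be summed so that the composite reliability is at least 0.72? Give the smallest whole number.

2

k ≥ ρ*(1−ρ₁)/(ρ₁(1−ρ*)) = 0.72·0.32 / (0.68·0.28) = 1.210.
Smallest integer k = 2.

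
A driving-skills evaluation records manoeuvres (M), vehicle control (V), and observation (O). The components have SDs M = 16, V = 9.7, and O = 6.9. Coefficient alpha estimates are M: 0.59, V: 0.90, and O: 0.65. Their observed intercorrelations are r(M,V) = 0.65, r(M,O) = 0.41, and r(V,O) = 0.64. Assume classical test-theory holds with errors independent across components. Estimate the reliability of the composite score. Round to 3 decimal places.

0.831

Var(M+V+O) = 16² + 9.7² + 6.9² + 2·[16·9.7·0.65 + 16·6.9·0.41 + 9.7·6.9·0.64] = 397.7 + 377.958 = 775.658.
With uncorrelated errors the cross-covariances are all true-score covariance, so they carry over unchanged; only the diagonal terms shrink to ρᵢσᵢ².
True-score variance = [16²·0.59 + 9.7²·0.90 + 6.9²·0.65] + 377.958 = 266.668 + 377.958 = 644.626.
Reliability = 644.626 / 775.658 = 0.831.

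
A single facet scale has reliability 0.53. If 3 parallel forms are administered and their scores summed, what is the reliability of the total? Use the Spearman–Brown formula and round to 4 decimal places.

0.7718

ρ_k = kρ / (1 + (k−1)ρ) = 3·0.53 / (1 + 2·0.53) = 1.590 / 2.060 = 0.7718.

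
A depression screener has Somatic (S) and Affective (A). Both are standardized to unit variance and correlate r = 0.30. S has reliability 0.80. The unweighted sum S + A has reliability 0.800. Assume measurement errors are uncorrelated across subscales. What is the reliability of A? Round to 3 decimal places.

Var(S+A) = 2 + 2·0.30 = 2.600.
True-score variance = ρ_S + ρ_A + 2·0.30, so 0.800 = (0.80 + ρ_A + 0.60) / 2.600.
ρ_A = 0.800·2.600 − 0.80 − 0.60 = 0.680.

0.680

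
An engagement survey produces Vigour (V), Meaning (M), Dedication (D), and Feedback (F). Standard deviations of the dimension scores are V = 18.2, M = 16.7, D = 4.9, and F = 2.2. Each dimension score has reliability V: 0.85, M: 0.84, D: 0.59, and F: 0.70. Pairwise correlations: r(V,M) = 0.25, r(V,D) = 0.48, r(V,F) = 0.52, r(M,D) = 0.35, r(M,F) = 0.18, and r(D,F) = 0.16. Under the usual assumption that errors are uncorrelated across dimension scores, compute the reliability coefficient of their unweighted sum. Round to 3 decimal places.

Var(V+M+D+F) = 18.2² + 16.7² + 4.9² + 2.2² + 2·[18.2·16.7·0.25 + 18.2·4.9·0.48 + 18.2·2.2·0.52 + 16.7·4.9·0.35 + 16.7·2.2·0.18 + 4.9·2.2·0.16] = 638.98 + 353.181 = 992.161.
Because errors are independent across components, Cov(Tᵢ,Tⱼ) = Cov(Xᵢ,Xⱼ); the off-diagonal part of the true-score variance is the same as above.
True-score variance = [18.2²·0.85 + 16.7²·0.84 + 4.9²·0.59 + 2.2²·0.70] + 353.181 = 533.375 + 353.181 = 886.557.
Reliability = 886.557 / 992.161 = 0.894.

0.894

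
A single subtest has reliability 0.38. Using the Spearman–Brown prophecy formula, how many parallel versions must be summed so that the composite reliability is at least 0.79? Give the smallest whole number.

7

k ≥ ρ*(1−ρ₁)/(ρ₁(1−ρ*)) = 0.79·0.62 / (0.38·0.21) = 6.138.
Smallest integer k = 7.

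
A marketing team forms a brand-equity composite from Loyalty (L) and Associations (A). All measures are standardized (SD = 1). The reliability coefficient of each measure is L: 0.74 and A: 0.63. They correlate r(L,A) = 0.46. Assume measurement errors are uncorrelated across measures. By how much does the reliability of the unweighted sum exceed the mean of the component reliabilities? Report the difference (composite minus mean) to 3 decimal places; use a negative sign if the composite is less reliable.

0.099

Var(sum) = 2 + 0.92 = 2.92; true-score variance = 1.37 + 0.92 = 2.29; composite reliability = 0.7842.
Mean component reliability = 0.6850.
Difference = 0.7842 − 0.6850 = 0.099.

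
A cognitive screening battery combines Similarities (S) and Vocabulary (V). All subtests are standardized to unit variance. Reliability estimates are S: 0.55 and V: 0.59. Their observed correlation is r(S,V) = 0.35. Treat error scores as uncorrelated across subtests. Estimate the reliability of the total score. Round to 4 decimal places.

0.6815

Var(S+V) = 2 + 2·[0.35] = 2 + 0.7 = 2.7.
With uncorrelated errors the cross-covariances are all true-score covariance, so they carry over unchanged; only the diagonal terms shrink to ρᵢσᵢ².
True-score variance = [0.55 + 0.59] + 0.7 = 1.14 + 0.7 = 1.84.
Reliability = 1.84 / 2.7 = 0.6815.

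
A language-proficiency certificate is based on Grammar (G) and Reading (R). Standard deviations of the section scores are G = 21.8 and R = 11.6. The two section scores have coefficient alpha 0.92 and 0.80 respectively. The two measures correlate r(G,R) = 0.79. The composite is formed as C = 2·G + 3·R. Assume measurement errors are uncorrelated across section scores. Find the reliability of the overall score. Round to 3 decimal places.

0.928

Var(C) = 2²·21.8² + 3²·11.6² + 2·[6·21.8·11.6·0.79] = 3112 + 2397.3 = 5509.3.
With uncorrelated errors the cross-covariances are all true-score covariance, so they carry over unchanged; only the diagonal terms shrink to ρᵢσᵢ².
True-score variance = [2²·21.8²·0.92 + 3²·11.6²·0.80] + 2397.3 = 2717.72 + 2397.3 = 5115.02.
Reliability = 5115.02 / 5509.3 = 0.928.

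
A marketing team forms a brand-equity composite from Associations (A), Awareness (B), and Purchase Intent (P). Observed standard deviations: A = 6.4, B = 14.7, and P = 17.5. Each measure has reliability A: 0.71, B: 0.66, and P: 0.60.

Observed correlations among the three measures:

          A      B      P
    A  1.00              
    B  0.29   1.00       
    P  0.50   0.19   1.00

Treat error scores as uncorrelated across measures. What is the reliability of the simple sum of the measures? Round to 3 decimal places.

Var(A+B+P) = 6.4² + 14.7² + 17.5² + 2·[6.4·14.7·0.29 + 6.4·17.5·0.50 + 14.7·17.5·0.19] = 563.3 + 264.321 = 827.621.
With uncorrelated errors the cross-covariances are all true-score covariance, so they carry over unchanged; only the diagonal terms shrink to ρᵢσᵢ².
True-score variance = [6.4²·0.71 + 14.7²·0.66 + 17.5²·0.60] + 264.321 = 355.451 + 264.321 = 619.772.
Reliability = 619.772 / 827.621 = 0.749.

0.749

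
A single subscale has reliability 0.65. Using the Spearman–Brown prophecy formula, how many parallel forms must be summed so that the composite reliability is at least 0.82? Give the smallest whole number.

3

k ≥ ρ*(1−ρ₁)/(ρ₁(1−ρ*)) = 0.82·0.35 / (0.65·0.18) = 2.453.
Smallest integer k = 3.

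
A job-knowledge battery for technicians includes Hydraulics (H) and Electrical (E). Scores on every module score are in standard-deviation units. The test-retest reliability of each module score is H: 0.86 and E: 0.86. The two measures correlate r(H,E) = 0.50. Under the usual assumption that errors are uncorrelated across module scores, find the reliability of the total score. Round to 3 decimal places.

0.907

Var(H+E) = 2 + 2·[0.50] = 2 + 1 = 3.
Because errors are independent across components, Cov(Tᵢ,Tⱼ) = Cov(Xᵢ,Xⱼ); the off-diagonal part of the true-score variance is the same as above.
True-score variance = [0.86 + 0.86] + 1 = 1.72 + 1 = 2.72.
Reliability = 2.72 / 3 = 0.907.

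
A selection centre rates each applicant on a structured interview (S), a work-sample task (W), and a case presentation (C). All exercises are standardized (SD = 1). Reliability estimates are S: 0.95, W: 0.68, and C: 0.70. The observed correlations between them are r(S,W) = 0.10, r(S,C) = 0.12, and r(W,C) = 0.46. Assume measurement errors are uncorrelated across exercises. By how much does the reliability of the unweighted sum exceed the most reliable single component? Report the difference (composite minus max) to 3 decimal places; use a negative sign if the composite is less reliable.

-0.104

Var(sum) = 3 + 1.36 = 4.36; true-score variance = 2.33 + 1.36 = 3.69; composite reliability = 0.8463.
Max component reliability = 0.9500.
Difference = 0.8463 − 0.9500 = -0.104.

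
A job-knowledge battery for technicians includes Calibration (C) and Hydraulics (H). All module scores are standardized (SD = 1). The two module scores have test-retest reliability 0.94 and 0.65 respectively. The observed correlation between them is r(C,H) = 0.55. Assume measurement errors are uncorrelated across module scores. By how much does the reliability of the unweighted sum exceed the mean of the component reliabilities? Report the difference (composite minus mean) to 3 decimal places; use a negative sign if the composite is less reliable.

Var(sum) = 2 + 1.1 = 3.1; true-score variance = 1.59 + 1.1 = 2.69; composite reliability = 0.8677.
Mean component reliability = 0.7950.
Difference = 0.8677 − 0.7950 = 0.073.

0.073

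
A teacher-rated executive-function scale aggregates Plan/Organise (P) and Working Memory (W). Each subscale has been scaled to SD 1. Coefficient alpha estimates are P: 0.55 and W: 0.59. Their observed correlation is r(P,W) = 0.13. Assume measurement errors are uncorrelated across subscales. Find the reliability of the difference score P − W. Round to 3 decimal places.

0.506

Var(P−W) = 1 + 1 − 2·0.13 = 2 − 0.26 = 1.74.
Under uncorrelated errors the observed covariances equal the true-score covariances, so only the own-variance terms attenuate.
True-score variance = [0.55 + 0.59] − 0.26 = 1.14 − 0.26 = 0.88.
Reliability = 0.88 / 1.74 = 0.506.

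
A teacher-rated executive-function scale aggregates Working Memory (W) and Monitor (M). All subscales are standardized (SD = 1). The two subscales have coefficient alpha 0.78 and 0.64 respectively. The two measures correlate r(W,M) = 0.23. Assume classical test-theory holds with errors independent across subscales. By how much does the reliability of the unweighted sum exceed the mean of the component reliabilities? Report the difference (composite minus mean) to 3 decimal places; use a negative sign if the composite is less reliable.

Var(sum) = 2 + 0.46 = 2.46; true-score variance = 1.42 + 0.46 = 1.88; composite reliability = 0.7642.
Mean component reliability = 0.7100.
Difference = 0.7642 − 0.7100 = 0.054.

0.054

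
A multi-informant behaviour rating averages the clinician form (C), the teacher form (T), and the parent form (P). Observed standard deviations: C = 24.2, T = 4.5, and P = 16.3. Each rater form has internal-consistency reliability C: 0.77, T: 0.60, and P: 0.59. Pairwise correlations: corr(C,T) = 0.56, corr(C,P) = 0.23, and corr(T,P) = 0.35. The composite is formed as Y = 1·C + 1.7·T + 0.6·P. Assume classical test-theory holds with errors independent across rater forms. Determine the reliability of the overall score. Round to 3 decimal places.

Var(Y) = 24.2² + 1.7²·4.5² + 0.6²·16.3² + 2·[1.7·24.2·4.5·0.56 + 0.6·24.2·16.3·0.23 + 1.02·4.5·16.3·0.35] = 739.811 + 368.588 = 1108.4.
Because errors are independent across components, Cov(Tᵢ,Tⱼ) = Cov(Xᵢ,Xⱼ); the off-diagonal part of the true-score variance is the same as above.
True-score variance = [24.2²·0.77 + 1.7²·4.5²·0.60 + 0.6²·16.3²·0.59] + 368.588 = 542.489 + 368.588 = 911.077.
Reliability = 911.077 / 1108.4 = 0.822.

0.822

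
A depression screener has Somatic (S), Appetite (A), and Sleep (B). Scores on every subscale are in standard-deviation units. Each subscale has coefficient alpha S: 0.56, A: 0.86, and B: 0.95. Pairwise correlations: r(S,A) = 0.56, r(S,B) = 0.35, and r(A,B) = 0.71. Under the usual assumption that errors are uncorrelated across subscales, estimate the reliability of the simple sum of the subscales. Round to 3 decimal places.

Var(S+A+B) = 3 + 2·[0.56 + 0.35 + 0.71] = 3 + 3.24 = 6.24.
Because errors are independent across components, Cov(Tᵢ,Tⱼ) = Cov(Xᵢ,Xⱼ); the off-diagonal part of the true-score variance is the same as above.
True-score variance = [0.56 + 0.86 + 0.95] + 3.24 = 2.37 + 3.24 = 5.61.
Reliability = 5.61 / 6.24 = 0.899.

0.899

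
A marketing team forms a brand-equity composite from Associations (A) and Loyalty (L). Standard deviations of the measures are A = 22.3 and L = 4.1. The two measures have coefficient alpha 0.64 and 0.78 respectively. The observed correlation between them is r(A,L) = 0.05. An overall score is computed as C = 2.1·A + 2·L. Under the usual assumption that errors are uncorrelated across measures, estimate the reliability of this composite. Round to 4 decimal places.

Var(C) = 2.1²·22.3² + 2²·4.1² + 2·[4.2·22.3·4.1·0.05] = 2260.29 + 38.4006 = 2298.69.
Because errors are independent across components, Cov(Tᵢ,Tⱼ) = Cov(Xᵢ,Xⱼ); the off-diagonal part of the true-score variance is the same as above.
True-score variance = [2.1²·22.3²·0.64 + 2²·4.1²·0.78] + 38.4006 = 1456 + 38.4006 = 1494.4.
Reliability = 1494.4 / 2298.69 = 0.6501.

0.6501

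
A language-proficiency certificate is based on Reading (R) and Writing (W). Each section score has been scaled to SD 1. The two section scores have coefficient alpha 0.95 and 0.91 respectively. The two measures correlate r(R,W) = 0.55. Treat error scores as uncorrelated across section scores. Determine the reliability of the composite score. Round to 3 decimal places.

0.955

Var(R+W) = 2 + 2·[0.55] = 2 + 1.1 = 3.1.
Under uncorrelated errors the observed covariances equal the true-score covariances, so only the own-variance terms attenuate.
True-score variance = [0.95 + 0.91] + 1.1 = 1.86 + 1.1 = 2.96.
Reliability = 2.96 / 3.1 = 0.955.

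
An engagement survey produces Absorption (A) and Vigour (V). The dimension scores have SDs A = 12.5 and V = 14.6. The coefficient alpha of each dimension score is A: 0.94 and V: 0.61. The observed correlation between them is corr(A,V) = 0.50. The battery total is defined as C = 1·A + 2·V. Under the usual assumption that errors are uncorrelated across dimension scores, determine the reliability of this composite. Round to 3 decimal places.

0.751

Var(C) = 12.5² + 2²·14.6² + 2·[2·12.5·14.6·0.50] = 1008.89 + 365 = 1373.89.
Under uncorrelated errors the observed covariances equal the true-score covariances, so only the own-variance terms attenuate.
True-score variance = [12.5²·0.94 + 2²·14.6²·0.61] + 365 = 666.985 + 365 = 1031.99.
Reliability = 1031.99 / 1373.89 = 0.751.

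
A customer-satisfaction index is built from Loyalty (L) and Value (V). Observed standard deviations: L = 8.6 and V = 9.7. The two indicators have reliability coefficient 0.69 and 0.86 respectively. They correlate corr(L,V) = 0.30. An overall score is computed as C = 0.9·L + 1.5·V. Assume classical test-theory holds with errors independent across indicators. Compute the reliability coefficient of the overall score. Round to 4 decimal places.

Var(C) = 0.9²·8.6² + 1.5²·9.7² + 2·[1.35·8.6·9.7·0.30] = 271.61 + 67.5702 = 339.18.
Because errors are independent across components, Cov(Tᵢ,Tⱼ) = Cov(Xᵢ,Xⱼ); the off-diagonal part of the true-score variance is the same as above.
True-score variance = [0.9²·8.6²·0.69 + 1.5²·9.7²·0.86] + 67.5702 = 223.4 + 67.5702 = 290.971.
Reliability = 290.971 / 339.18 = 0.8579.

0.8579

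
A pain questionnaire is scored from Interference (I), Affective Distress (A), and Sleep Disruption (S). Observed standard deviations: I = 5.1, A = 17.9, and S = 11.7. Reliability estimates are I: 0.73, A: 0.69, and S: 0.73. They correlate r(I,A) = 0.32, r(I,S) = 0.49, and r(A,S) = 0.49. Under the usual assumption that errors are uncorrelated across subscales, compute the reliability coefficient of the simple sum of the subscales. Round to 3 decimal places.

Var(I+A+S) = 5.1² + 17.9² + 11.7² + 2·[5.1·17.9·0.32 + 5.1·11.7·0.49 + 17.9·11.7·0.49] = 483.31 + 322.144 = 805.454.
Because errors are independent across components, Cov(Tᵢ,Tⱼ) = Cov(Xᵢ,Xⱼ); the off-diagonal part of the true-score variance is the same as above.
True-score variance = [5.1²·0.73 + 17.9²·0.69 + 11.7²·0.73] + 322.144 = 340 + 322.144 = 662.143.
Reliability = 662.143 / 805.454 = 0.822.

0.822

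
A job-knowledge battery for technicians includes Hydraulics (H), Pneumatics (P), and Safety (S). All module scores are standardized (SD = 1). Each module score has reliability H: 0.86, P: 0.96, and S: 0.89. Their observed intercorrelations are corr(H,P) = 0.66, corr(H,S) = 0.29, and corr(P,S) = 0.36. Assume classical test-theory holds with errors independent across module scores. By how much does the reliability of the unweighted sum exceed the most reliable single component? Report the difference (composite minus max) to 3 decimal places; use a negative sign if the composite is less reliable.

Var(sum) = 3 + 2.62 = 5.62; true-score variance = 2.71 + 2.62 = 5.33; composite reliability = 0.9484.
Max component reliability = 0.9600.
Difference = 0.9484 − 0.9600 = -0.012.

-0.012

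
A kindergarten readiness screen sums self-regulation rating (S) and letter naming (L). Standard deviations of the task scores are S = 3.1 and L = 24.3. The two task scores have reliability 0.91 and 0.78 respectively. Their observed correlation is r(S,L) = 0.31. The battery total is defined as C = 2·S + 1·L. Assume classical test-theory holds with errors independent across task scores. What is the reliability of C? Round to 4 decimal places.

0.8154

Var(C) = 2²·3.1² + 24.3² + 2·[2·3.1·24.3·0.31] = 628.93 + 93.4092 = 722.339.
Under uncorrelated errors the observed covariances equal the true-score covariances, so only the own-variance terms attenuate.
True-score variance = [2²·3.1²·0.91 + 24.3²·0.78] + 93.4092 = 495.563 + 93.4092 = 588.972.
Reliability = 588.972 / 722.339 = 0.8154.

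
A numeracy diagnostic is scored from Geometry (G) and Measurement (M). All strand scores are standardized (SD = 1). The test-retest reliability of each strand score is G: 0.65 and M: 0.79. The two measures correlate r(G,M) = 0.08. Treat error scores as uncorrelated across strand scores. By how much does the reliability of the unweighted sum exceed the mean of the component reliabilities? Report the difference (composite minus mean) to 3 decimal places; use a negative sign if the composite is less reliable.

0.021

Var(sum) = 2 + 0.16 = 2.16; true-score variance = 1.44 + 0.16 = 1.6; composite reliability = 0.7407.
Mean component reliability = 0.7200.
Difference = 0.7407 − 0.7200 = 0.021.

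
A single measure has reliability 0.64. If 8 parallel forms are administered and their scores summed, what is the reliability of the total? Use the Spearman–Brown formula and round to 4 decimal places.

ρ_k = kρ / (1 + (k−1)ρ) = 8·0.64 / (1 + 7·0.64) = 5.120 / 5.480 = 0.9343.

0.9343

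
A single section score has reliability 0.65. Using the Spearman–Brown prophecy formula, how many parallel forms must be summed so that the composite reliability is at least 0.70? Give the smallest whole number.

k ≥ ρ*(1−ρ₁)/(ρ₁(1−ρ*)) = 0.70·0.35 / (0.65·0.30) = 1.256.
Smallest integer k = 2.

2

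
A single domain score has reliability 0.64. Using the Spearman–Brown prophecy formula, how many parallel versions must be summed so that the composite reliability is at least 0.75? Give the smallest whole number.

k ≥ ρ*(1−ρ₁)/(ρ₁(1−ρ*)) = 0.75·0.36 / (0.64·0.25) = 1.688.
Smallest integer k = 2.

2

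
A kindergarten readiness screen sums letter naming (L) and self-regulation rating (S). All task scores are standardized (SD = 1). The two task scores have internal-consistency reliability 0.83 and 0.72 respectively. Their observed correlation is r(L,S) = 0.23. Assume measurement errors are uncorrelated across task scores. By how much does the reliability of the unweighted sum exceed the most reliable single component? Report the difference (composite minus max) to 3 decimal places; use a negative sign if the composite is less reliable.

Var(sum) = 2 + 0.46 = 2.46; true-score variance = 1.55 + 0.46 = 2.01; composite reliability = 0.8171.
Max component reliability = 0.8300.
Difference = 0.8171 − 0.8300 = -0.013.

-0.013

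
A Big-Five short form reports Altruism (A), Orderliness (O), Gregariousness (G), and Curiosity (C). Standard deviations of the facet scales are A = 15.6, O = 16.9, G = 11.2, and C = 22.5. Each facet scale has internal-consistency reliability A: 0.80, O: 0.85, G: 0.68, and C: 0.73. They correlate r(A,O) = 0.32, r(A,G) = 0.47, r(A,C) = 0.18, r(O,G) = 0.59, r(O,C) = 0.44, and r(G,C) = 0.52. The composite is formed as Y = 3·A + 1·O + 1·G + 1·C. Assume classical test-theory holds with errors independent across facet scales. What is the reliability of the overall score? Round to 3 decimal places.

Var(Y) = 3²·15.6² + 16.9² + 11.2² + 22.5² + 2·[3·15.6·16.9·0.32 + 3·15.6·11.2·0.47 + 3·15.6·22.5·0.18 + 16.9·11.2·0.59 + 16.9·22.5·0.44 + 11.2·22.5·0.52] = 3107.54 + 2198.03 = 5305.57.
With uncorrelated errors the cross-covariances are all true-score covariance, so they carry over unchanged; only the diagonal terms shrink to ρᵢσᵢ².
True-score variance = [3²·15.6²·0.80 + 16.9²·0.85 + 11.2²·0.68 + 22.5²·0.73] + 2198.03 = 2449.82 + 2198.03 = 4647.85.
Reliability = 4647.85 / 5305.57 = 0.876.

0.876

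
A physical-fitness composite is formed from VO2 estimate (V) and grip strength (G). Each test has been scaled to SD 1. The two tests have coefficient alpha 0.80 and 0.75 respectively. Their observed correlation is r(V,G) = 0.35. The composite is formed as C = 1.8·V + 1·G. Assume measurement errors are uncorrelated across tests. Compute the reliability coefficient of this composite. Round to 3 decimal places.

0.837

Var(C) = 1.8² + 1 + 2·[1.8·0.35] = 4.24 + 1.26 = 5.5.
Under uncorrelated errors the observed covariances equal the true-score covariances, so only the own-variance terms attenuate.
True-score variance = [1.8²·0.80 + 0.75] + 1.26 = 3.342 + 1.26 = 4.602.
Reliability = 4.602 / 5.5 = 0.837.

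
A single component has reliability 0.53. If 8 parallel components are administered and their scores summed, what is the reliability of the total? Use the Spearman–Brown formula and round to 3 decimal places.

ρ_k = kρ / (1 + (k−1)ρ) = 8·0.53 / (1 + 7·0.53) = 4.240 / 4.710 = 0.900.

0.900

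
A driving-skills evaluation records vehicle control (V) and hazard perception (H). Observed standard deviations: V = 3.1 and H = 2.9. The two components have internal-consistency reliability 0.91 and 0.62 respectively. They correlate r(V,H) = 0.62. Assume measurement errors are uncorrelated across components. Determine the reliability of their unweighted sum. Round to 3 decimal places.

0.861

Var(V+H) = 3.1² + 2.9² + 2·[3.1·2.9·0.62] = 18.02 + 11.1476 = 29.1676.
Under uncorrelated errors the observed covariances equal the true-score covariances, so only the own-variance terms attenuate.
True-score variance = [3.1²·0.91 + 2.9²·0.62] + 11.1476 = 13.9593 + 11.1476 = 25.1069.
Reliability = 25.1069 / 29.1676 = 0.861.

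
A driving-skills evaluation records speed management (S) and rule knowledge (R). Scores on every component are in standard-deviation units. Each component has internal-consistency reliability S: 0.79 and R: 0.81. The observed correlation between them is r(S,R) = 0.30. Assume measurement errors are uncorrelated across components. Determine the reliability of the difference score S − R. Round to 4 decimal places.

Var(S−R) = 1 + 1 − 2·0.30 = 2 − 0.6 = 1.4.
Because errors are independent across components, Cov(Tᵢ,Tⱼ) = Cov(Xᵢ,Xⱼ); the off-diagonal part of the true-score variance is the same as above.
True-score variance = [0.79 + 0.81] − 0.6 = 1.6 − 0.6 = 1.
Reliability = 1 / 1.4 = 0.7143.

0.7143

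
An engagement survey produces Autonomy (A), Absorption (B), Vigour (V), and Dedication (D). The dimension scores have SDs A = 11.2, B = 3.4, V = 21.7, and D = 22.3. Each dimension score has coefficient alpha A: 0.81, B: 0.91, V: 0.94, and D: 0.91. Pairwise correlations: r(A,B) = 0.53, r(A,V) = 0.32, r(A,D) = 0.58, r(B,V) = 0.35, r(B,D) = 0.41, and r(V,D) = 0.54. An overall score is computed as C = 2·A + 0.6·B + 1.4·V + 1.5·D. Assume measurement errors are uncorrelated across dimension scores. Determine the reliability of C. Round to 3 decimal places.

Var(C) = 2²·11.2² + 0.6²·3.4² + 1.4²·21.7² + 1.5²·22.3² + 2·[1.2·11.2·3.4·0.53 + 2.8·11.2·21.7·0.32 + 3·11.2·22.3·0.58 + 0.84·3.4·21.7·0.35 + 0.9·3.4·22.3·0.41 + 2.1·21.7·22.3·0.54] = 2547.77 + 2549.98 = 5097.74.
Under uncorrelated errors the observed covariances equal the true-score covariances, so only the own-variance terms attenuate.
True-score variance = [2²·11.2²·0.81 + 0.6²·3.4²·0.91 + 1.4²·21.7²·0.94 + 1.5²·22.3²·0.91] + 2549.98 = 2295.98 + 2549.98 = 4845.96.
Reliability = 4845.96 / 5097.74 = 0.951.

0.951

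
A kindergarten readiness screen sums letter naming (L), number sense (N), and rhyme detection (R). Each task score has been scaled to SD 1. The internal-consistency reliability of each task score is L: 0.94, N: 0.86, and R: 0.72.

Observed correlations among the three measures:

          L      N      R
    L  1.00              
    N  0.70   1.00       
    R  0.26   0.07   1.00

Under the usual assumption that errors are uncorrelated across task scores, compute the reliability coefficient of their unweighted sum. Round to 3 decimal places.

0.905

Var(L+N+R) = 3 + 2·[0.70 + 0.26 + 0.07] = 3 + 2.06 = 5.06.
With uncorrelated errors the cross-covariances are all true-score covariance, so they carry over unchanged; only the diagonal terms shrink to ρᵢσᵢ².
True-score variance = [0.94 + 0.86 + 0.72] + 2.06 = 2.52 + 2.06 = 4.58.
Reliability = 4.58 / 5.06 = 0.905.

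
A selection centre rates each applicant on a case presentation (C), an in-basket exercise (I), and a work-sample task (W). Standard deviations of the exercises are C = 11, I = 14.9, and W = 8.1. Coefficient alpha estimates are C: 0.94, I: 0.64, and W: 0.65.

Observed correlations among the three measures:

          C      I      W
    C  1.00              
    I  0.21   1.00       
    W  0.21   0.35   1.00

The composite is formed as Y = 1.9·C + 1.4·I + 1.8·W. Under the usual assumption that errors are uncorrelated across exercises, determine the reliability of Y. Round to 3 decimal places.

0.840

Var(Y) = 1.9²·11² + 1.4²·14.9² + 1.8²·8.1² + 2·[2.66·11·14.9·0.21 + 3.42·11·8.1·0.21 + 2.52·14.9·8.1·0.35] = 1084.53 + 523.989 = 1608.52.
Because errors are independent across components, Cov(Tᵢ,Tⱼ) = Cov(Xᵢ,Xⱼ); the off-diagonal part of the true-score variance is the same as above.
True-score variance = [1.9²·11²·0.94 + 1.4²·14.9²·0.64 + 1.8²·8.1²·0.65] + 523.989 = 827.265 + 523.989 = 1351.25.
Reliability = 1351.25 / 1608.52 = 0.840.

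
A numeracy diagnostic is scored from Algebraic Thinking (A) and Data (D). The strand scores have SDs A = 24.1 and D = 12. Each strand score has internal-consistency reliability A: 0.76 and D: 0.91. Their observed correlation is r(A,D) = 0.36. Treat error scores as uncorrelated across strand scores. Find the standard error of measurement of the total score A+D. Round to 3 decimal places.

Var(total) = 724.81 + 208.224 = 933.034.
True-score variance = 572.456 + 208.224 = 780.68, so reliability = 0.8367.
Error variance = 933.034 − 780.68 = 152.354; SEM = √152.354 = 12.343.

12.343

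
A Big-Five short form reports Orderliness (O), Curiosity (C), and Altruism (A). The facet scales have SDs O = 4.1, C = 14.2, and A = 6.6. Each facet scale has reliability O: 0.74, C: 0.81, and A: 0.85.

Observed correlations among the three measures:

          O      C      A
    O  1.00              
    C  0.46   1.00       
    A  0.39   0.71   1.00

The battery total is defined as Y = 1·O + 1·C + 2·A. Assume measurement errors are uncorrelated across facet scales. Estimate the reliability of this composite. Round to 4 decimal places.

0.9088

Var(Y) = 4.1² + 14.2² + 2²·6.6² + 2·[4.1·14.2·0.46 + 2·4.1·6.6·0.39 + 2·14.2·6.6·0.71] = 392.69 + 361.941 = 754.631.
Because errors are independent across components, Cov(Tᵢ,Tⱼ) = Cov(Xᵢ,Xⱼ); the off-diagonal part of the true-score variance is the same as above.
True-score variance = [4.1²·0.74 + 14.2²·0.81 + 2²·6.6²·0.85] + 361.941 = 323.872 + 361.941 = 685.813.
Reliability = 685.813 / 754.631 = 0.9088.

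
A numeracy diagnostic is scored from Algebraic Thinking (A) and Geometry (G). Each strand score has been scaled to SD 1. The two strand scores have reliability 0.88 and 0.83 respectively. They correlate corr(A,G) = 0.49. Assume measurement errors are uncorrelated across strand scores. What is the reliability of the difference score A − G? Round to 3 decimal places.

Var(A−G) = 1 + 1 − 2·0.49 = 2 − 0.98 = 1.02.
With uncorrelated errors the cross-covariances are all true-score covariance, so they carry over unchanged; only the diagonal terms shrink to ρᵢσᵢ².
True-score variance = [0.88 + 0.83] − 0.98 = 1.71 − 0.98 = 0.73.
Reliability = 0.73 / 1.02 = 0.716.

0.716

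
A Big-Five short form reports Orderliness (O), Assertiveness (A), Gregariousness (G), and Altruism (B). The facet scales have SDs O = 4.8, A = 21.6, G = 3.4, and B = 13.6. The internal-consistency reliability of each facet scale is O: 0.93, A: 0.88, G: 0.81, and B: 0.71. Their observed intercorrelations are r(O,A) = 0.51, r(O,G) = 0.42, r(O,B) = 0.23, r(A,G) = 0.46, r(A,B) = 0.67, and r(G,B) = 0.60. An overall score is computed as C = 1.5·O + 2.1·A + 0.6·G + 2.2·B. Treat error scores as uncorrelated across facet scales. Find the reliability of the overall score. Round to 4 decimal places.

0.9059

Var(C) = 1.5²·4.8² + 2.1²·21.6² + 0.6²·3.4² + 2.2²·13.6² + 2·[3.15·4.8·21.6·0.51 + 0.9·4.8·3.4·0.42 + 3.3·4.8·13.6·0.23 + 1.26·21.6·3.4·0.46 + 4.62·21.6·13.6·0.67 + 1.32·3.4·13.6·0.60] = 3008.74 + 2421.54 = 5430.28.
With uncorrelated errors the cross-covariances are all true-score covariance, so they carry over unchanged; only the diagonal terms shrink to ρᵢσᵢ².
True-score variance = [1.5²·4.8²·0.93 + 2.1²·21.6²·0.88 + 0.6²·3.4²·0.81 + 2.2²·13.6²·0.71] + 2421.54 = 2497.8 + 2421.54 = 4919.35.
Reliability = 4919.35 / 5430.28 = 0.9059.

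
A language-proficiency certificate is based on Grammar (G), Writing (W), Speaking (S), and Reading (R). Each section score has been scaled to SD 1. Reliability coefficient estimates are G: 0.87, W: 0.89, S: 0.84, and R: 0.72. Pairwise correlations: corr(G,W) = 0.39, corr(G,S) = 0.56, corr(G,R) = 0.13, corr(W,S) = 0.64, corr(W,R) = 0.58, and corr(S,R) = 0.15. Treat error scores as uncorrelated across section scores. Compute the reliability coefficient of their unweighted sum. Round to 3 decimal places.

Var(G+W+S+R) = 4 + 2·[0.39 + 0.56 + 0.13 + 0.64 + 0.58 + 0.15] = 4 + 4.9 = 8.9.
Under uncorrelated errors the observed covariances equal the true-score covariances, so only the own-variance terms attenuate.
True-score variance = [0.87 + 0.89 + 0.84 + 0.72] + 4.9 = 3.32 + 4.9 = 8.22.
Reliability = 8.22 / 8.9 = 0.924.

0.924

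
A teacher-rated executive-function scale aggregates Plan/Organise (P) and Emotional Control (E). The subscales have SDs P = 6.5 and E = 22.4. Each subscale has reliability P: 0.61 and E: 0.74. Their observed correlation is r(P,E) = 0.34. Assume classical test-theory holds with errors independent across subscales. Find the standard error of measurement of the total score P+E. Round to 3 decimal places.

12.122

Var(total) = 544.01 + 99.008 = 643.018.
True-score variance = 397.075 + 99.008 = 496.083, so reliability = 0.7715.
Error variance = 643.018 − 496.083 = 146.935; SEM = √146.935 = 12.122.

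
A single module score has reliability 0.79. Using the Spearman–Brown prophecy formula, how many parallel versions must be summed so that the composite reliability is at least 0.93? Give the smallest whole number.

4

k ≥ ρ*(1−ρ₁)/(ρ₁(1−ρ*)) = 0.93·0.21 / (0.79·0.07) = 3.532.
Smallest integer k = 4.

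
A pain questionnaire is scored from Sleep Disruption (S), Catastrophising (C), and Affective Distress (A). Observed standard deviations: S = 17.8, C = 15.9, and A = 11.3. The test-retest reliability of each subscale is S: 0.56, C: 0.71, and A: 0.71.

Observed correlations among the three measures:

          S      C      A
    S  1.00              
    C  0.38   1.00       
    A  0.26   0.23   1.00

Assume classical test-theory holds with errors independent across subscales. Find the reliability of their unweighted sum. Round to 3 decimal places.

0.773

Var(S+C+A) = 17.8² + 15.9² + 11.3² + 2·[17.8·15.9·0.38 + 17.8·11.3·0.26 + 15.9·11.3·0.23] = 697.34 + 402.336 = 1099.68.
Because errors are independent across components, Cov(Tᵢ,Tⱼ) = Cov(Xᵢ,Xⱼ); the off-diagonal part of the true-score variance is the same as above.
True-score variance = [17.8²·0.56 + 15.9²·0.71 + 11.3²·0.71] + 402.336 = 447.585 + 402.336 = 849.922.
Reliability = 849.922 / 1099.68 = 0.773.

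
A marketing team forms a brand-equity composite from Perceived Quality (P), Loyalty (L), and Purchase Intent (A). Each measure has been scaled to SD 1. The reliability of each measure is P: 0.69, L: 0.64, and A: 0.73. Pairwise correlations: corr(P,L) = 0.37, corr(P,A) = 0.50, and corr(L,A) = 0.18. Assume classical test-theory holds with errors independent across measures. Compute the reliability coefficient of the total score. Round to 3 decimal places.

Var(P+L+A) = 3 + 2·[0.37 + 0.50 + 0.18] = 3 + 2.1 = 5.1.
Under uncorrelated errors the observed covariances equal the true-score covariances, so only the own-variance terms attenuate.
True-score variance = [0.69 + 0.64 + 0.73] + 2.1 = 2.06 + 2.1 = 4.16.
Reliability = 4.16 / 5.1 = 0.816.

0.816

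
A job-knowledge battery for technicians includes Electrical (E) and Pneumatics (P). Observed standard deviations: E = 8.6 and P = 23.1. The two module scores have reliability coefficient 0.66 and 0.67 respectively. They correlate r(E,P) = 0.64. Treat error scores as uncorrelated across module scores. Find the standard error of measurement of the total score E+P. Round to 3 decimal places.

Var(total) = 607.57 + 254.285 = 861.855.
True-score variance = 406.332 + 254.285 = 660.617, so reliability = 0.7665.
Error variance = 861.855 − 660.617 = 201.238; SEM = √201.238 = 14.186.

14.186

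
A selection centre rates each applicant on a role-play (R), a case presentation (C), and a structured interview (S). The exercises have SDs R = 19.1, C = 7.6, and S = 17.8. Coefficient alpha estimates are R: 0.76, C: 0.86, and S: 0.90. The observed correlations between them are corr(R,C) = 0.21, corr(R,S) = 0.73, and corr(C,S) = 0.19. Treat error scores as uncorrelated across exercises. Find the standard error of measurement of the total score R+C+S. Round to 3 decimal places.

11.284

Var(total) = 739.41 + 608.744 = 1348.15.
True-score variance = 612.085 + 608.744 = 1220.83, so reliability = 0.9056.
Error variance = 1348.15 − 1220.83 = 127.325; SEM = √127.325 = 11.284.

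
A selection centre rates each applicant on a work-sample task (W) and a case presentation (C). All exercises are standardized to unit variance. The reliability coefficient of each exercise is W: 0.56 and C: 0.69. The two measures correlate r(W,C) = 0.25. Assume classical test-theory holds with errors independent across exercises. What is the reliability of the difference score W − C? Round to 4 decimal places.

0.5000

Var(W−C) = 1 + 1 − 2·0.25 = 2 − 0.5 = 1.5.
Because errors are independent across components, Cov(Tᵢ,Tⱼ) = Cov(Xᵢ,Xⱼ); the off-diagonal part of the true-score variance is the same as above.
True-score variance = [0.56 + 0.69] − 0.5 = 1.25 − 0.5 = 0.75.
Reliability = 0.75 / 1.5 = 0.5000.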